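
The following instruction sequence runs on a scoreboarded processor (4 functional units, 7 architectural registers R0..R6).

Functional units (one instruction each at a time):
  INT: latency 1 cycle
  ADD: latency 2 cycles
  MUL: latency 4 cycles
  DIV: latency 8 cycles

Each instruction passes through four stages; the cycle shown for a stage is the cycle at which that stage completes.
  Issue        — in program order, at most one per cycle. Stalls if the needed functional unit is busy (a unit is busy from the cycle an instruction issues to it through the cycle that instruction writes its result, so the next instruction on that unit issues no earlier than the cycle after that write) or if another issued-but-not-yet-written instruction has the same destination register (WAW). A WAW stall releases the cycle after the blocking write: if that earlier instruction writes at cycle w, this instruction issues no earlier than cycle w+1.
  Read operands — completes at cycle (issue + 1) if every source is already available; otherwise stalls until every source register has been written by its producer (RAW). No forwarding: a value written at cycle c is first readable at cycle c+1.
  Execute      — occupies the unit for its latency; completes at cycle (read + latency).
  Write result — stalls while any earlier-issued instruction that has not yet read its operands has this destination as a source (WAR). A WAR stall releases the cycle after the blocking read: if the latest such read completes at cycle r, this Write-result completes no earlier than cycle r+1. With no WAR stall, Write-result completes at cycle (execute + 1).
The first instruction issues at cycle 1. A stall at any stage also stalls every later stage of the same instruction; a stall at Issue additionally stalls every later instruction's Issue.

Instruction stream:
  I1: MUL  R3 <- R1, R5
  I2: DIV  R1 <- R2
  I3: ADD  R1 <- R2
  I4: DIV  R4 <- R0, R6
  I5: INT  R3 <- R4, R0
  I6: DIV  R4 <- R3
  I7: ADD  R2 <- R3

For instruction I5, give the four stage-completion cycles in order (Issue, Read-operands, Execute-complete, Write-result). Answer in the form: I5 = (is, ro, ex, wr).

I5 = (15, 25, 26, 27)

  I1 | 1 | 2 | 6 | 7
  I2 | 2 | 3 | 11 | 12
  I3 | 13 | 14 | 16 | 17   WAW R1: wait I2 write@12
  I4 | 14 | 15 | 23 | 24
  I5 | 15 | 25 | 26 | 27   RAW R4: wait I4 write@24
  I6 | 25 | 28 | 36 | 37   struct: DIV busy until I4 writes@24 · RAW R3: wait I5 write@27
  I7 | 26 | 28 | 30 | 31   RAW R3: wait I5 write@27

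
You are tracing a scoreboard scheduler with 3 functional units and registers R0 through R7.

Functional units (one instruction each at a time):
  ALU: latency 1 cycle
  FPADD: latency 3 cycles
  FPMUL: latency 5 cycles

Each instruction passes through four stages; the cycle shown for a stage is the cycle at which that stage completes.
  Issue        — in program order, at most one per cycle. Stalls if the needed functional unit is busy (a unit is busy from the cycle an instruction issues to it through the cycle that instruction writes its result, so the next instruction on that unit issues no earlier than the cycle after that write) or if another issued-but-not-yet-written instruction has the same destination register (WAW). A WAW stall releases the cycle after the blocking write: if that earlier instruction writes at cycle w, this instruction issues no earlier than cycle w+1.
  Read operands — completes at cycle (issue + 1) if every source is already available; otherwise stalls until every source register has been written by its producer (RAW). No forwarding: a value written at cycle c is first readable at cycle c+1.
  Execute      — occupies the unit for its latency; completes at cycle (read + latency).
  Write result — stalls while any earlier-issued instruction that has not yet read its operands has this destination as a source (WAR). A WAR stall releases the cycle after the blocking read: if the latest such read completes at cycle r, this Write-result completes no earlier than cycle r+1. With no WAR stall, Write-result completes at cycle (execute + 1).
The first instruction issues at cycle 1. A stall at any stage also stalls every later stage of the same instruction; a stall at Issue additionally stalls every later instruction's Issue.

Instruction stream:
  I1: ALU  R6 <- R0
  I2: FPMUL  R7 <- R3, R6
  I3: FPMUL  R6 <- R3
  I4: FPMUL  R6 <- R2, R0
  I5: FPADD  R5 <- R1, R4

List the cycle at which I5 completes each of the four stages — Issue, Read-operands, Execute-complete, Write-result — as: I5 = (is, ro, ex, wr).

I5 = (21, 22, 25, 26)

c1: I1→ALU
c2: I1 RO, I2→FPMUL
c3: I1 EX
c4: I1 WR R6
c5: I2 RO
c10: I2 EX
c11: I2 WR R7
c12: I3→FPMUL
c13: I3 RO
c18: I3 EX
c19: I3 WR R6
c20: I4→FPMUL
c21: I4 RO, I5→FPADD
c22: I5 RO
c25: I5 EX
c26: I4 EX, I5 WR R5
c27: I4 WR R6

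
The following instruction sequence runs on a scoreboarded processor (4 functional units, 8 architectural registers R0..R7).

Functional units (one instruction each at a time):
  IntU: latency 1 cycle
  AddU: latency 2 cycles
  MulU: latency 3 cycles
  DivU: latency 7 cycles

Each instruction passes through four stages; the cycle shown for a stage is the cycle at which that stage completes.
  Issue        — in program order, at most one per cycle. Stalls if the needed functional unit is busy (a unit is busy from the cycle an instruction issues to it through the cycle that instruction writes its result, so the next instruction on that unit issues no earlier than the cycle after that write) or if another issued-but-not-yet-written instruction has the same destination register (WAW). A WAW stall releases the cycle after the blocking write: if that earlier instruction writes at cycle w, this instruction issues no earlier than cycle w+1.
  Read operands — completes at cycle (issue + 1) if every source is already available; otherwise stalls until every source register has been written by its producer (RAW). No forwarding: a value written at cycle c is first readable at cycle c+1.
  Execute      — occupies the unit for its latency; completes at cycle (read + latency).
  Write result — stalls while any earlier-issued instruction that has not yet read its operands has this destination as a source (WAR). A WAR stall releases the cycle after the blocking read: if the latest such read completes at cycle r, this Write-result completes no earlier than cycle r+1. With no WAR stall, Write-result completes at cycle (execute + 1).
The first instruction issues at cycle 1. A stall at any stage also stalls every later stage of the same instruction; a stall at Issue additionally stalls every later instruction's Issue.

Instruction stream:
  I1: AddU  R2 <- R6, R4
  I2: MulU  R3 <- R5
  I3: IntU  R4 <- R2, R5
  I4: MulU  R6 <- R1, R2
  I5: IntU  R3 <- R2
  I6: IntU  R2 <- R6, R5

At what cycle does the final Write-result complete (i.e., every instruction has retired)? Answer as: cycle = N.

t=1  I1 dispatched to AddU
t=2  I1 operands ready · I2 dispatched to MulU
t=3  I2 operands ready · I3 dispatched to IntU
t=4  I1 complete
t=5  R2←I1
t=6  I2 complete · I3 operands ready
t=7  R3←I2 · I3 complete
t=8  R4←I3 · I4 dispatched to MulU
t=9  I4 operands ready · I5 dispatched to IntU
t=10  I5 operands ready
t=11  I5 complete
t=12  I4 complete · R3←I5
t=13  R6←I4 · I6 dispatched to IntU
t=14  I6 operands ready
t=15  I6 complete
t=16  R2←I6

cycle = 16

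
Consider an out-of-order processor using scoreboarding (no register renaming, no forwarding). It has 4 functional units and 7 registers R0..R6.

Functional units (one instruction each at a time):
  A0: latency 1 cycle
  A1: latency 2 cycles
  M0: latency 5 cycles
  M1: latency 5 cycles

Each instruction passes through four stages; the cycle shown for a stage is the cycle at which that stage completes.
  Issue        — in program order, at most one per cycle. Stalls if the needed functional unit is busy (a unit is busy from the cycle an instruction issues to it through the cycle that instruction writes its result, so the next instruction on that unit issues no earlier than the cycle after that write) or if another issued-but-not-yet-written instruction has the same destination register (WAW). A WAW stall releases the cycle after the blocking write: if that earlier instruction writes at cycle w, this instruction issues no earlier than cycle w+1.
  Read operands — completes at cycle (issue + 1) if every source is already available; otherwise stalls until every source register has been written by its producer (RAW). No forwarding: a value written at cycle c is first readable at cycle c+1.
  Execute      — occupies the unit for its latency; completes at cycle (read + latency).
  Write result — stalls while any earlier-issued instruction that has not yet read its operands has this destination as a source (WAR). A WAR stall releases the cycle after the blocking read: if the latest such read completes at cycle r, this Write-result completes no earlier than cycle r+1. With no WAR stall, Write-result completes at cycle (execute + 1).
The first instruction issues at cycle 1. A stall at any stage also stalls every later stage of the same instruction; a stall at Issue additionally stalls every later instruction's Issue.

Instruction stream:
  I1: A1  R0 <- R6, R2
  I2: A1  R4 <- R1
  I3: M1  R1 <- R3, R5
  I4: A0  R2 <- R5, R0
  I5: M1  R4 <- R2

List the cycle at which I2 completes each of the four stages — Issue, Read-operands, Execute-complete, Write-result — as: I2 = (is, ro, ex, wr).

I2 = (6, 7, 9, 10)

I1: IS=1 RO=2 EX=4 WR=5
I2: IS=6 RO=7 EX=9 WR=10  [struct: A1 busy until I1 writes@5]
I3: IS=7 RO=8 EX=13 WR=14
I4: IS=8 RO=9 EX=10 WR=11
I5: IS=15 RO=16 EX=21 WR=22  [struct: M1 busy until I3 writes@14]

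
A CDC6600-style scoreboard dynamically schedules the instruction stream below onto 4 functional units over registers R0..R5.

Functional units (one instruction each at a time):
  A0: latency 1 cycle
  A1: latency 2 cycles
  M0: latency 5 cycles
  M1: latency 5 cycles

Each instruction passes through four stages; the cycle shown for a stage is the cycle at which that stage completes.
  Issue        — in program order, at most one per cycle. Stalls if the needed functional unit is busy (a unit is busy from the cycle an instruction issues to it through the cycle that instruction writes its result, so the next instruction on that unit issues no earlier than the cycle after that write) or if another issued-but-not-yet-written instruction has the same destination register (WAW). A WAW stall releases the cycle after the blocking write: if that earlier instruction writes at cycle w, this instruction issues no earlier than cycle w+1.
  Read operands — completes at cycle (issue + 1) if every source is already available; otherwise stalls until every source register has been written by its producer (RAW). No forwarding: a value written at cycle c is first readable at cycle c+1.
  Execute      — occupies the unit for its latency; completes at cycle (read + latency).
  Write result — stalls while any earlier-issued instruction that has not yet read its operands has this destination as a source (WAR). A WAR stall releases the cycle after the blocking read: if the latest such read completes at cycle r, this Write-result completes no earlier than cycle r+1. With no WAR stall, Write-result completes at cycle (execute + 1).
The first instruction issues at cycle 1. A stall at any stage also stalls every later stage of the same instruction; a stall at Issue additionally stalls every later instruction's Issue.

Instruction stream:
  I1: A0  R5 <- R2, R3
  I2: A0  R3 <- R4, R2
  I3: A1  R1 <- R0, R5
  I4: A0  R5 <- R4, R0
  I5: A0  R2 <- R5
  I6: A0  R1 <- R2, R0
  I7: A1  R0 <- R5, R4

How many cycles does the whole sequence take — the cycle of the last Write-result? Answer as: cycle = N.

c1: I1→A0
c2: I1 RO
c3: I1 EX
c4: I1 WR R5
c5: I2→A0
c6: I2 RO; I3→A1
c7: I2 EX; I3 RO
c8: I2 WR R3
c9: I3 EX; I4→A0
c10: I3 WR R1; I4 RO
c11: I4 EX
c12: I4 WR R5
c13: I5→A0
c14: I5 RO
c15: I5 EX
c16: I5 WR R2
c17: I6→A0
c18: I6 RO; I7→A1
c19: I6 EX; I7 RO
c20: I6 WR R1
c21: I7 EX
c22: I7 WR R0

cycle = 22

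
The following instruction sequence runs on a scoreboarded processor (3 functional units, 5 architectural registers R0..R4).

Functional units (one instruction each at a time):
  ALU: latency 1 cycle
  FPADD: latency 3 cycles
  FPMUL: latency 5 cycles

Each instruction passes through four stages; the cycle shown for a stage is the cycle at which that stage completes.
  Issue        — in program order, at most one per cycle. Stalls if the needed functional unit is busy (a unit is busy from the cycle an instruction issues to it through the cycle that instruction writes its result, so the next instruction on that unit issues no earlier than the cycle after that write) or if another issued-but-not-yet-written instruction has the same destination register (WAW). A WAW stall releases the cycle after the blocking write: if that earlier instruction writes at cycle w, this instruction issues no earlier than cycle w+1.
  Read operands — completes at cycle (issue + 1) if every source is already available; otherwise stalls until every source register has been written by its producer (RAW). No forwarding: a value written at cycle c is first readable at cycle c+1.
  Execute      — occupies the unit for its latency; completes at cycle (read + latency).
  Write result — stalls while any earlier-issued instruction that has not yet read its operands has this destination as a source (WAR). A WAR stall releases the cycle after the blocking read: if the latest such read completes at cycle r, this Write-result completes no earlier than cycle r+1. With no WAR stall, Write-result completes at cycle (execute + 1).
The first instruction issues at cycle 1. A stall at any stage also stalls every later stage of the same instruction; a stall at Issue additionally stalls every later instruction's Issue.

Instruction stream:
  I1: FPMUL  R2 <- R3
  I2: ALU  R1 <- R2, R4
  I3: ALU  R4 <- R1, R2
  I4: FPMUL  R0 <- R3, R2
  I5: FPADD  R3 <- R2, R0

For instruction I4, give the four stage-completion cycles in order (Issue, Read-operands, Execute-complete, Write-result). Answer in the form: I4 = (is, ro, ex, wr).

I1 -> (1, 2, 7, 8)
I2 -> (2, 9, 10, 11)  // RAW R2: wait I1 write@8
I3 -> (12, 13, 14, 15)  // struct: ALU busy until I2 writes@11
I4 -> (13, 14, 19, 20)
I5 -> (14, 21, 24, 25)  // RAW R0: wait I4 write@20

I4 = (13, 14, 19, 20)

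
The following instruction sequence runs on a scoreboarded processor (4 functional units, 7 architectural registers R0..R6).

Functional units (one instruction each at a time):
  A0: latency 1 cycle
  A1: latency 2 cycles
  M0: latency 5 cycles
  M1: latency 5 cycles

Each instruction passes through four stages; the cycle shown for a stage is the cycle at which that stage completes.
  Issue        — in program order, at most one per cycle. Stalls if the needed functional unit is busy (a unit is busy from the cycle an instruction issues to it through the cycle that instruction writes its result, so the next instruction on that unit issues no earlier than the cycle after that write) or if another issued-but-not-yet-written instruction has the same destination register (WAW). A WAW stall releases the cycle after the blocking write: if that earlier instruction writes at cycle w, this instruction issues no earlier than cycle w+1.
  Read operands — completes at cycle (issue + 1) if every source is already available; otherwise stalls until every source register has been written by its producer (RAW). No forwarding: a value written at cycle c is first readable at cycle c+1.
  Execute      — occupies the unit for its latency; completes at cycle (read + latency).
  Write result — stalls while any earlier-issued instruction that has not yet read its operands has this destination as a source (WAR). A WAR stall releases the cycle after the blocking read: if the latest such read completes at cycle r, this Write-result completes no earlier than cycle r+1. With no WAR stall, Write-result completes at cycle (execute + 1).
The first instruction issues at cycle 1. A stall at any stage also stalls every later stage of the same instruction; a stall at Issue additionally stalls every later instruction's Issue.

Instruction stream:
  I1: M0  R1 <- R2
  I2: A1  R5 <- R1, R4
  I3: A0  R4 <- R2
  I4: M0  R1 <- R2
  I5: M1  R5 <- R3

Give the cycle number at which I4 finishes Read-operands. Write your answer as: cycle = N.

cycle = 10

[I1] 1/2/7/8
[I2] 2/9/11/12  (RAW R1: wait I1 write@8)
[I3] 3/4/5/10  (WAR R4: wait I2 read@9)
[I4] 9/10/15/16  (struct: M0 busy until I1 writes@8)
[I5] 13/14/19/20  (WAW R5: wait I2 write@12)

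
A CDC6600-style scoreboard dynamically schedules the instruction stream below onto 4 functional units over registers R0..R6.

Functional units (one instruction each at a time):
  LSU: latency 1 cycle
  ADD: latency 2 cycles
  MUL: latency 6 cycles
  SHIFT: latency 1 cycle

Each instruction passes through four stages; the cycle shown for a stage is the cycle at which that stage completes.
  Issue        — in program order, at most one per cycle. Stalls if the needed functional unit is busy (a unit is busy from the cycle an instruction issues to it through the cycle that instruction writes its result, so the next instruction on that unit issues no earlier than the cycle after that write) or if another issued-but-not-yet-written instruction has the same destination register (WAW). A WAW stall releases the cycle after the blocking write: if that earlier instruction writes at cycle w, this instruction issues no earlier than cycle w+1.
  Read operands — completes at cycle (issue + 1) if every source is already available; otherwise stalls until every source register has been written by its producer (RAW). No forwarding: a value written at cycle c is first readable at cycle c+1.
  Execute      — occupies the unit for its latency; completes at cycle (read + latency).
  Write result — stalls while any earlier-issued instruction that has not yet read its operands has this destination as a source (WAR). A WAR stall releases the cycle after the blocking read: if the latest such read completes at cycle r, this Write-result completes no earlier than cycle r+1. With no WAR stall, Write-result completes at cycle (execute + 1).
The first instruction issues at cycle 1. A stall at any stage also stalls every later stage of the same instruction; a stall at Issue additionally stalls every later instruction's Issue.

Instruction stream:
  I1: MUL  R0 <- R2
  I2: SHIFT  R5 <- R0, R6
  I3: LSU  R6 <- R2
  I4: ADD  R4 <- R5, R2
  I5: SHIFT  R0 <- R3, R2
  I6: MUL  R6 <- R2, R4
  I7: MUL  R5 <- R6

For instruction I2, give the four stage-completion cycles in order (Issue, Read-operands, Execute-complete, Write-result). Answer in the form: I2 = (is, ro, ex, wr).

  I1 | 1 | 2 | 8 | 9
  I2 | 2 | 10 | 11 | 12   RAW R0: wait I1 write@9
  I3 | 3 | 4 | 5 | 11   WAR R6: wait I2 read@10
  I4 | 4 | 13 | 15 | 16   RAW R5: wait I2 write@12
  I5 | 13 | 14 | 15 | 16   struct: SHIFT busy until I2 writes@12
  I6 | 14 | 17 | 23 | 24   RAW R4: wait I4 write@16
  I7 | 25 | 26 | 32 | 33   struct: MUL busy until I6 writes@24

I2 = (2, 10, 11, 12)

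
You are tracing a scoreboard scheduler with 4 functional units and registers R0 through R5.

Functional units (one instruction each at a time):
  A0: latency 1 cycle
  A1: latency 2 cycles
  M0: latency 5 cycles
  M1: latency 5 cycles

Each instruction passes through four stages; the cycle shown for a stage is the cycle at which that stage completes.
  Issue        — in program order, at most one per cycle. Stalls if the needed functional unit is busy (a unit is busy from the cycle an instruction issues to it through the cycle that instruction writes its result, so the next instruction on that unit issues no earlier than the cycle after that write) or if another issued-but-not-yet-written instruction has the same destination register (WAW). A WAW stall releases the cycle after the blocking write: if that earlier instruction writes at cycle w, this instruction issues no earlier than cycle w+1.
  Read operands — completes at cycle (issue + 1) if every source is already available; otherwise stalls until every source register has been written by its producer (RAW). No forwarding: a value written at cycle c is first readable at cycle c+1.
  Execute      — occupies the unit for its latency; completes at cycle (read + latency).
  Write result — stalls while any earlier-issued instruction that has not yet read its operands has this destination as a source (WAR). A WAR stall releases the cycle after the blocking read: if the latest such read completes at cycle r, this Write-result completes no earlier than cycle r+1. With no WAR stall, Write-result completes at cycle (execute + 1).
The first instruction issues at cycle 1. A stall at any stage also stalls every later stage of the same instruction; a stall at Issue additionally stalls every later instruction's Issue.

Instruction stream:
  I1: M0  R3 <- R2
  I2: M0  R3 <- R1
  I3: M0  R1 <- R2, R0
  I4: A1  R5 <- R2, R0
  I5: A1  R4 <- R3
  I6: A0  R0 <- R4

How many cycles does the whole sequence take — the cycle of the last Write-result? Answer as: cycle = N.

cycle 1: I1 issues→M0
cycle 2: I1 reads
cycle 7: I1 exec-done
cycle 8: I1 writes R3
cycle 9: I2 issues→M0
cycle 10: I2 reads
cycle 15: I2 exec-done
cycle 16: I2 writes R3
cycle 17: I3 issues→M0
cycle 18: I3 reads | I4 issues→A1
cycle 19: I4 reads
cycle 21: I4 exec-done
cycle 22: I4 writes R5
cycle 23: I3 exec-done | I5 issues→A1
cycle 24: I3 writes R1 | I5 reads | I6 issues→A0
cycle 26: I5 exec-done
cycle 27: I5 writes R4
cycle 28: I6 reads
cycle 29: I6 exec-done
cycle 30: I6 writes R0

cycle = 30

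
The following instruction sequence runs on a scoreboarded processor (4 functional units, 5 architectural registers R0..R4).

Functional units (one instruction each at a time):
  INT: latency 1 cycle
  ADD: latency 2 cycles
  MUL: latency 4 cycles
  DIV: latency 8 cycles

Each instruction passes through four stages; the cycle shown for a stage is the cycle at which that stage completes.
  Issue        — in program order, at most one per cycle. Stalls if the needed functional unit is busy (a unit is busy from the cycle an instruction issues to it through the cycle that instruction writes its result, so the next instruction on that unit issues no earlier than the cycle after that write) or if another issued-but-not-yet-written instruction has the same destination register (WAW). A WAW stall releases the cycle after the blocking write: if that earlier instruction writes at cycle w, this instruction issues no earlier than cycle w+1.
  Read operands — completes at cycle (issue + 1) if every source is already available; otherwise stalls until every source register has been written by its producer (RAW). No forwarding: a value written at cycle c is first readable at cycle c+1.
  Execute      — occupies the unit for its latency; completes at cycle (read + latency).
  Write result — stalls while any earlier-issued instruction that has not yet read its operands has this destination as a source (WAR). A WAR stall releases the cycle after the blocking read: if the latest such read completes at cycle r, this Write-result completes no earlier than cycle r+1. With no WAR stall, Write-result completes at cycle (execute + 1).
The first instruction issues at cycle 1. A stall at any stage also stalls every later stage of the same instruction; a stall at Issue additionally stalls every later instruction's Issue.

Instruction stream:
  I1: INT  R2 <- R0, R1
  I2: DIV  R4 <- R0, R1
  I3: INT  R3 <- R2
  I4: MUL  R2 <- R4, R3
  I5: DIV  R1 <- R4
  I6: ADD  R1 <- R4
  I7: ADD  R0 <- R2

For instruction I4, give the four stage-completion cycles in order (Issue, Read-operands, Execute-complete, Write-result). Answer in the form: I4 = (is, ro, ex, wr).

I4 = (6, 13, 17, 18)

I1: IS=1 RO=2 EX=3 WR=4
I2: IS=2 RO=3 EX=11 WR=12
I3: IS=5 RO=6 EX=7 WR=8  [struct: INT busy until I1 writes@4]
I4: IS=6 RO=13 EX=17 WR=18  [RAW R4: wait I2 write@12]
I5: IS=13 RO=14 EX=22 WR=23  [struct: DIV busy until I2 writes@12]
I6: IS=24 RO=25 EX=27 WR=28  [WAW R1: wait I5 write@23]
I7: IS=29 RO=30 EX=32 WR=33  [struct: ADD busy until I6 writes@28]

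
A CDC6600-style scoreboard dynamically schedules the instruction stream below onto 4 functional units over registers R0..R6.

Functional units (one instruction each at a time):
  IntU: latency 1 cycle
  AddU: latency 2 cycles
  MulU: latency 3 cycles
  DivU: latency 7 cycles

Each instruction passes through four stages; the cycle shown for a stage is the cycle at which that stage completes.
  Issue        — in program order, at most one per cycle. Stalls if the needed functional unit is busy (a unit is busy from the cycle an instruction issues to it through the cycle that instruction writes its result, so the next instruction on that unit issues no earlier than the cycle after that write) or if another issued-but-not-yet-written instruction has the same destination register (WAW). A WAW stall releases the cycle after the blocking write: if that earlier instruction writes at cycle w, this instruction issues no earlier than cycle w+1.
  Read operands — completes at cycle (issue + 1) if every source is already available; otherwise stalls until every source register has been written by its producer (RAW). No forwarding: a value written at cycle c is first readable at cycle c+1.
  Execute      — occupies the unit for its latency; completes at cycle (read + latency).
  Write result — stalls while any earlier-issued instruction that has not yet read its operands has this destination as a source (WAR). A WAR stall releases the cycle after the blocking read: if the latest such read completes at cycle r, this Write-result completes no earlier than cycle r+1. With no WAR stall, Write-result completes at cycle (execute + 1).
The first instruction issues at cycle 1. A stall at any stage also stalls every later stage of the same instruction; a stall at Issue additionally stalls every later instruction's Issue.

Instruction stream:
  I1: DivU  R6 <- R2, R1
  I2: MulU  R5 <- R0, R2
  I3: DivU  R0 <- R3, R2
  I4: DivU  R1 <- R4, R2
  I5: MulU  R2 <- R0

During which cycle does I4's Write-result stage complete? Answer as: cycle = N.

c1: issue I1 (DivU)
c2: I1 read-ops · issue I2 (MulU)
c3: I2 read-ops
c6: I2 finished on MulU
c7: I2→R5
c9: I1 finished on DivU
c10: I1→R6
c11: issue I3 (DivU)
c12: I3 read-ops
c19: I3 finished on DivU
c20: I3→R0
c21: issue I4 (DivU)
c22: I4 read-ops · issue I5 (MulU)
c23: I5 read-ops
c26: I5 finished on MulU
c27: I5→R2
c29: I4 finished on DivU
c30: I4→R1

cycle = 30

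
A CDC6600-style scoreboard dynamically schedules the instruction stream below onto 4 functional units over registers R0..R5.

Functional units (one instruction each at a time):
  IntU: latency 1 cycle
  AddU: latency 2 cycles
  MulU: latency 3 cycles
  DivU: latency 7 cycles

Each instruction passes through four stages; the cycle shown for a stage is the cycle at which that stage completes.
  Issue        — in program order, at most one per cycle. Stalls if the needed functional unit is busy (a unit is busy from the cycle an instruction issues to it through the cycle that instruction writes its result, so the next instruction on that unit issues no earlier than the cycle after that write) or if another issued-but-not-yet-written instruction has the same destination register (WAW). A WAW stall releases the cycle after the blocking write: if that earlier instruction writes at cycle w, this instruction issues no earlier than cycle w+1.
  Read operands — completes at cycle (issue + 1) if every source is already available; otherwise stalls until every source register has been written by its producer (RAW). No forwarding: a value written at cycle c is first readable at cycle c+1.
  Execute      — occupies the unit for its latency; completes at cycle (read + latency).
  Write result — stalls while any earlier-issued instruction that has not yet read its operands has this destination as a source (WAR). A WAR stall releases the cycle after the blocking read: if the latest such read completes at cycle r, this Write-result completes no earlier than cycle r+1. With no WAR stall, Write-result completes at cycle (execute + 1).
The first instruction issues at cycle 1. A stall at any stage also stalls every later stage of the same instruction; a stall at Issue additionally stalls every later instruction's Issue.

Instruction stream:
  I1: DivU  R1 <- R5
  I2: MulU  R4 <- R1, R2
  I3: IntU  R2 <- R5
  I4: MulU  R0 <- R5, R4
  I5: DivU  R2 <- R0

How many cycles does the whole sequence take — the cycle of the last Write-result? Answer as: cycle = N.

[1] issue I1 (DivU)
[2] I1 read-ops; issue I2 (MulU)
[3] issue I3 (IntU)
[4] I3 read-ops
[5] I3 finished on IntU
[9] I1 finished on DivU
[10] I1→R1
[11] I2 read-ops
[12] I3→R2
[14] I2 finished on MulU
[15] I2→R4
[16] issue I4 (MulU)
[17] I4 read-ops; issue I5 (DivU)
[20] I4 finished on MulU
[21] I4→R0
[22] I5 read-ops
[29] I5 finished on DivU
[30] I5→R2

cycle = 30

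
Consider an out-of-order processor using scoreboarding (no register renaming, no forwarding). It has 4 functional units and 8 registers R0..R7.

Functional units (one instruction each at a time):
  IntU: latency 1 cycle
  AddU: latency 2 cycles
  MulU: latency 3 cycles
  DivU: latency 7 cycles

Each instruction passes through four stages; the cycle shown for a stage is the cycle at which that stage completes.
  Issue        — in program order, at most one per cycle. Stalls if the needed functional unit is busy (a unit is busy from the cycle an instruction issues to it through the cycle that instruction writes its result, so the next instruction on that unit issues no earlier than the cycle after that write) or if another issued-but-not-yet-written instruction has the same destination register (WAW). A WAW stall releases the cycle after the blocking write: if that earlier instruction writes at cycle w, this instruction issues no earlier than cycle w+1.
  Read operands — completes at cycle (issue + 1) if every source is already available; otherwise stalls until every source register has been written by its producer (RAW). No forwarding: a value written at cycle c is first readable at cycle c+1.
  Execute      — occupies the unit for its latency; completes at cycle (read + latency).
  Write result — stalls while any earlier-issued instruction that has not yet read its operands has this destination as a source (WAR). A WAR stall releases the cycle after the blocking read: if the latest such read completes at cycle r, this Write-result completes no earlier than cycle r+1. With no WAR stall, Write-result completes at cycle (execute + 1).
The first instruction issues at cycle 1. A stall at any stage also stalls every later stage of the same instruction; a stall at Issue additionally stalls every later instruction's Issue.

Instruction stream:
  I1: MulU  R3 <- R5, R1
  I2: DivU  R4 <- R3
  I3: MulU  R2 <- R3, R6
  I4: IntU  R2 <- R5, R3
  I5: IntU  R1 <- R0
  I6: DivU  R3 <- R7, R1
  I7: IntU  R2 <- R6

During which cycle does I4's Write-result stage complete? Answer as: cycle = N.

[1] I1 dispatched to MulU
[2] I1 operands ready; I2 dispatched to DivU
[5] I1 complete
[6] R3←I1
[7] I2 operands ready; I3 dispatched to MulU
[8] I3 operands ready
[11] I3 complete
[12] R2←I3
[13] I4 dispatched to IntU
[14] I2 complete; I4 operands ready
[15] R4←I2; I4 complete
[16] R2←I4
[17] I5 dispatched to IntU
[18] I5 operands ready; I6 dispatched to DivU
[19] I5 complete
[20] R1←I5
[21] I6 operands ready; I7 dispatched to IntU
[22] I7 operands ready
[23] I7 complete
[24] R2←I7
[28] I6 complete
[29] R3←I6

cycle = 16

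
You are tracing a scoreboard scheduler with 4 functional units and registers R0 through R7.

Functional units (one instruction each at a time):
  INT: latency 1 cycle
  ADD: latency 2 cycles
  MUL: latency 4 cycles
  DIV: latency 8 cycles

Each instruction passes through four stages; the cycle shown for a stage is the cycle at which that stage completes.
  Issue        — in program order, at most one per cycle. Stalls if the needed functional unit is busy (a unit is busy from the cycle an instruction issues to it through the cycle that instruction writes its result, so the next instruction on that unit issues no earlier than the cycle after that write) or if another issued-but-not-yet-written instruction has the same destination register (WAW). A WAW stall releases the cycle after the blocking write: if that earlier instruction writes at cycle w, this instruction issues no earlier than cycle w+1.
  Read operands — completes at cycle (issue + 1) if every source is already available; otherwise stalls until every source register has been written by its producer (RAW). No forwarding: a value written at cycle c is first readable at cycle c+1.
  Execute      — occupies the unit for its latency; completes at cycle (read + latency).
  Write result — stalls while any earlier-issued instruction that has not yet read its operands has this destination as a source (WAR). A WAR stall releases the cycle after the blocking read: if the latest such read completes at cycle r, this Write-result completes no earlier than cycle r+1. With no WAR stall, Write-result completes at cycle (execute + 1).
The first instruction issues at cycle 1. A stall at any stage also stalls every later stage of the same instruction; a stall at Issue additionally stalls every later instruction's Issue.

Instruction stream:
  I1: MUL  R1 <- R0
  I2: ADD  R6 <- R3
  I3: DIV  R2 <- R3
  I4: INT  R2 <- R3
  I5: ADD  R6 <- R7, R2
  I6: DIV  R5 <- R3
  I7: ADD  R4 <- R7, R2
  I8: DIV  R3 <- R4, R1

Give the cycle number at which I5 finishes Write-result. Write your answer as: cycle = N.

cycle = 21

  I1 | 1 | 2 | 6 | 7
  I2 | 2 | 3 | 5 | 6
  I3 | 3 | 4 | 12 | 13
  I4 | 14 | 15 | 16 | 17   WAW R2: wait I3 write@13
  I5 | 15 | 18 | 20 | 21   RAW R2: wait I4 write@17
  I6 | 16 | 17 | 25 | 26
  I7 | 22 | 23 | 25 | 26   struct: ADD busy until I5 writes@21
  I8 | 27 | 28 | 36 | 37   struct: DIV busy until I6 writes@26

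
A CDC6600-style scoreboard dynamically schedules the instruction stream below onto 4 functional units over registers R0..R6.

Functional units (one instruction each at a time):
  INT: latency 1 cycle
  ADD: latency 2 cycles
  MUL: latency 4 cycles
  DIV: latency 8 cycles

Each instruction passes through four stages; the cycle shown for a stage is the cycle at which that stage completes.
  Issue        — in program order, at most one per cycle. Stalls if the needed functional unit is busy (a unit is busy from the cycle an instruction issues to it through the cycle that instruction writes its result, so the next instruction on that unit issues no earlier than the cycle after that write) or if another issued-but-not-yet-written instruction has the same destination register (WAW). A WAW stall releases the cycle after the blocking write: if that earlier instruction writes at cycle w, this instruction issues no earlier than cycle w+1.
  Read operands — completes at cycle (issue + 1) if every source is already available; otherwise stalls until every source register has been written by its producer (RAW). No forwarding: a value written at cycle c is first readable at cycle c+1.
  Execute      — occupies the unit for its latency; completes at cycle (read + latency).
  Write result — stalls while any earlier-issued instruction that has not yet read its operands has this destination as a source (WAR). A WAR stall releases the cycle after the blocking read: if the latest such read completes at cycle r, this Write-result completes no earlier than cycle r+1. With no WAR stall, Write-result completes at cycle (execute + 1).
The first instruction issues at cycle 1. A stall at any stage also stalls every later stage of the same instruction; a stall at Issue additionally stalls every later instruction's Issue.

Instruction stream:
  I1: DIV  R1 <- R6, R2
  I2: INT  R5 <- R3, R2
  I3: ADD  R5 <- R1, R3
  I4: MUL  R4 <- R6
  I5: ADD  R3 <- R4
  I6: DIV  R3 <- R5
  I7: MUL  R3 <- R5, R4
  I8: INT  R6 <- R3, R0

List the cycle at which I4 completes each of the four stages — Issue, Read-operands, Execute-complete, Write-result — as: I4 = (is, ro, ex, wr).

c1: issue I1 (DIV)
c2: I1 read-ops, issue I2 (INT)
c3: I2 read-ops
c4: I2 finished on INT
c5: I2→R5
c6: issue I3 (ADD)
c7: issue I4 (MUL)
c8: I4 read-ops
c10: I1 finished on DIV
c11: I1→R1
c12: I3 read-ops, I4 finished on MUL
c13: I4→R4
c14: I3 finished on ADD
c15: I3→R5
c16: issue I5 (ADD)
c17: I5 read-ops
c19: I5 finished on ADD
c20: I5→R3
c21: issue I6 (DIV)
c22: I6 read-ops
c30: I6 finished on DIV
c31: I6→R3
c32: issue I7 (MUL)
c33: I7 read-ops, issue I8 (INT)
c37: I7 finished on MUL
c38: I7→R3
c39: I8 read-ops
c40: I8 finished on INT
c41: I8→R6

I4 = (7, 8, 12, 13)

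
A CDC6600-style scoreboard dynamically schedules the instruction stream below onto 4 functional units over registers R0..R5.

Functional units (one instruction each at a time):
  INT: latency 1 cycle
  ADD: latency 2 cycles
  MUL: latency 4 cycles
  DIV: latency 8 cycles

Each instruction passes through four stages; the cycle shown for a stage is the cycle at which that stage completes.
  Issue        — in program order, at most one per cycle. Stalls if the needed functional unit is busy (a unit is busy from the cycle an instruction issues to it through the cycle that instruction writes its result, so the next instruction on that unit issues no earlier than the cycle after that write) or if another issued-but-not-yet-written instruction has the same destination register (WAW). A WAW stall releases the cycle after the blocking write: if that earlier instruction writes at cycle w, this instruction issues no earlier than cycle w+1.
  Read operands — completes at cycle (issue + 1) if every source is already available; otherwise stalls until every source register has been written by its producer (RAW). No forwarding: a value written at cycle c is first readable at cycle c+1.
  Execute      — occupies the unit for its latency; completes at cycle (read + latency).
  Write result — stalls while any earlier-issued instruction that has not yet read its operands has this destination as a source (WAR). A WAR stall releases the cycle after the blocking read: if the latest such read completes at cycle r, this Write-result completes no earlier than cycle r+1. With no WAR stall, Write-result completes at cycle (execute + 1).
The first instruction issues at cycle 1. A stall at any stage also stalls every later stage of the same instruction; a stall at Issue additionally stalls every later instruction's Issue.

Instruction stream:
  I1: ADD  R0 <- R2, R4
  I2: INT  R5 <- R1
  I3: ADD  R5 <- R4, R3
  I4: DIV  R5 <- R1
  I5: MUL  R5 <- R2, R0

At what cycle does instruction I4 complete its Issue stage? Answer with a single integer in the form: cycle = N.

cycle = 11

[I1] 1/2/4/5
[I2] 2/3/4/5
[I3] 6/7/9/10  (WAW R5: wait I2 write@5)
[I4] 11/12/20/21  (WAW R5: wait I3 write@10)
[I5] 22/23/27/28  (WAW R5: wait I4 write@21)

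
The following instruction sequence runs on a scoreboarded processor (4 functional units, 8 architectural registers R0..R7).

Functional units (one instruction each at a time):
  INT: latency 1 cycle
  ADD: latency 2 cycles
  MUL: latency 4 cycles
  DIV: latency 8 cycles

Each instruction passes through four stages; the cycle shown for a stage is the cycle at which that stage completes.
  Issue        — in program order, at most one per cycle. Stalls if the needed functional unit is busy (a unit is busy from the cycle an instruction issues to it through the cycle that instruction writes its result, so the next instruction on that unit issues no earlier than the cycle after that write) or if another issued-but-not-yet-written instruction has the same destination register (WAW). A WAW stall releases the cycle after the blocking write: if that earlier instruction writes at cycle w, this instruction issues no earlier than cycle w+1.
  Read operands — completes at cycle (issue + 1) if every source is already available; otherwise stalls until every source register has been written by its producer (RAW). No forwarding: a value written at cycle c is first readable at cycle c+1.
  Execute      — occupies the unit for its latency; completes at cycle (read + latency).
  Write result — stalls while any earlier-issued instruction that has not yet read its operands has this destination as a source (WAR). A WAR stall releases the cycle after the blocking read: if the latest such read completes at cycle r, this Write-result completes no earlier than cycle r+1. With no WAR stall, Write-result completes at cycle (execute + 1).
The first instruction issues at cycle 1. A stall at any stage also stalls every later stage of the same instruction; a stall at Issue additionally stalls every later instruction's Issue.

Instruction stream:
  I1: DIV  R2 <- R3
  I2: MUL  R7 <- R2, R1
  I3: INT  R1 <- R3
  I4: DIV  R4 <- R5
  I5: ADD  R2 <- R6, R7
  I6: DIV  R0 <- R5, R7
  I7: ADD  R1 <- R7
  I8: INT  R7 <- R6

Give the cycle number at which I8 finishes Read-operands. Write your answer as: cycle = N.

t=1  I1→DIV
t=2  I1 RO, I2→MUL
t=3  I3→INT
t=4  I3 RO
t=5  I3 EX
t=10  I1 EX
t=11  I1 WR R2
t=12  I2 RO, I4→DIV
t=13  I3 WR R1, I4 RO, I5→ADD
t=16  I2 EX
t=17  I2 WR R7
t=18  I5 RO
t=20  I5 EX
t=21  I4 EX, I5 WR R2
t=22  I4 WR R4
t=23  I6→DIV
t=24  I6 RO, I7→ADD
t=25  I7 RO, I8→INT
t=26  I8 RO
t=27  I7 EX, I8 EX
t=28  I7 WR R1, I8 WR R7
t=32  I6 EX
t=33  I6 WR R0

cycle = 26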